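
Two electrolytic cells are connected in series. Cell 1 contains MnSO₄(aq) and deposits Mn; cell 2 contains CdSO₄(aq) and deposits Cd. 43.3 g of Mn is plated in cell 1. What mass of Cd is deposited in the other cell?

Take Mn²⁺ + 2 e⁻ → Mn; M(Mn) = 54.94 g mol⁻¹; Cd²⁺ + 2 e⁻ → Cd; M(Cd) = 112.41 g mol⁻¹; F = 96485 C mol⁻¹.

n(Mn) = 43.3 / 54.94 = 0.7881 mol.
Since Mn²⁺ + 2 e⁻ → Mn, n(e⁻) passed = 2 × 0.7881 = 1.576 mol.
Cells in series carry the same charge, so the same 1.576 mol of electrons passes through cell 2.
Cd²⁺ + 2 e⁻ → Cd, so n(Cd) = 1.576 / 2 = 0.7881 mol.
m(Cd) = 0.7881 × 112.41 = 88.6 g.

88.6 g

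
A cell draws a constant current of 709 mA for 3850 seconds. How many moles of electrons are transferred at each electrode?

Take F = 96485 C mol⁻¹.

Q = I·t = 0.7090 A × 3850.0 s = 2730 C.
n(e⁻) = Q/F = 2730 / 96485 = 0.0283 mol.

0.0283 mol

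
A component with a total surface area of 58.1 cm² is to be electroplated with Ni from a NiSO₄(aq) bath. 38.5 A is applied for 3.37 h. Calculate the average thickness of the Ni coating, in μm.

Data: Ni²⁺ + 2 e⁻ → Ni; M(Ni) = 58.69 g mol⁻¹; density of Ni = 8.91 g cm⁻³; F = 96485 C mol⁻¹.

Q = I·t = 38.50 × 12132 = 467100 C; n(e⁻) = 4.841 mol.
n(Ni) = n(e⁻)/2 = 2.420 mol, so m = 2.420 × 58.69 = 142.1 g.
Volume = m/ρ = 142.1 / 8.91 = 15.94 cm³.
Thickness = V/A = 15.94 / 58.1 = 0.274 cm = 2740 μm.

2740 μm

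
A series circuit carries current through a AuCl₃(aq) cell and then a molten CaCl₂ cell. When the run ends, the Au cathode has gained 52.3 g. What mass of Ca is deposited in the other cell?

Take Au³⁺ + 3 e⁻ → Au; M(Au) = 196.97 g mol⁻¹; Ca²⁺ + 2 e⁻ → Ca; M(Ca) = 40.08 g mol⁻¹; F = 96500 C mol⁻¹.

16.0 g

n(Au) = 52.3 / 196.97 = 0.2655 mol.
Since Au³⁺ + 3 e⁻ → Au, n(e⁻) passed = 3 × 0.2655 = 0.7966 mol.
Cells in series carry the same charge, so the same 0.7966 mol of electrons passes through cell 2.
Ca²⁺ + 2 e⁻ → Ca, so n(Ca) = 0.7966 / 2 = 0.3983 mol.
m(Ca) = 0.3983 × 40.08 = 16.0 g.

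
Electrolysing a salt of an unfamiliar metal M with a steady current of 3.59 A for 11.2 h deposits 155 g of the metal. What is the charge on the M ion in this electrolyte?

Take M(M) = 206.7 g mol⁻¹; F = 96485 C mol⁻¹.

+2

Q = I·t = 3.590 A × 40320 s = 144700 C, so n(e⁻) = 144700/96485 = 1.500 mol.
n(M) deposited = 155 / 206.7 = 0.7499 mol.
Electrons per atom = n(e⁻)/n(M) = 1.500 / 0.7499 = 2.00 ≈ 2, so the ion is M²⁺.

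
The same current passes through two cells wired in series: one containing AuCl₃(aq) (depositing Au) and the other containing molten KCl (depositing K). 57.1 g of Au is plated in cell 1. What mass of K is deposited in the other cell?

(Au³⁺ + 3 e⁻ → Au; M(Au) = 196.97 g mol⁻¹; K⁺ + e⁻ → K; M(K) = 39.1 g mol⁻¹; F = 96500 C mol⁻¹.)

n(Au) = 57.1 / 196.97 = 0.2899 mol.
Since Au³⁺ + 3 e⁻ → Au, n(e⁻) passed = 3 × 0.2899 = 0.8697 mol.
Cells in series carry the same charge, so the same 0.8697 mol of electrons passes through cell 2.
K⁺ + e⁻ → K, so n(K) = 0.8697 / 1 = 0.8697 mol.
m(K) = 0.8697 × 39.1 = 34.0 g.

34.0 g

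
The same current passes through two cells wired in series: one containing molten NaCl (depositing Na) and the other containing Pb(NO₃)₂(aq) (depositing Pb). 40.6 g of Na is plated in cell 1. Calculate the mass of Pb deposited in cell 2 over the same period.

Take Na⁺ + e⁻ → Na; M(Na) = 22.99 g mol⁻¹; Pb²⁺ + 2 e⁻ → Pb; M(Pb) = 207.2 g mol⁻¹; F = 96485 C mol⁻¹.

183 g

n(Na) = 40.6 / 22.99 = 1.766 mol.
Since Na⁺ + e⁻ → Na, n(e⁻) passed = 1 × 1.766 = 1.766 mol.
Cells in series carry the same charge, so the same 1.766 mol of electrons passes through cell 2.
Pb²⁺ + 2 e⁻ → Pb, so n(Pb) = 1.766 / 2 = 0.8830 mol.
m(Pb) = 0.8830 × 207.2 = 183 g.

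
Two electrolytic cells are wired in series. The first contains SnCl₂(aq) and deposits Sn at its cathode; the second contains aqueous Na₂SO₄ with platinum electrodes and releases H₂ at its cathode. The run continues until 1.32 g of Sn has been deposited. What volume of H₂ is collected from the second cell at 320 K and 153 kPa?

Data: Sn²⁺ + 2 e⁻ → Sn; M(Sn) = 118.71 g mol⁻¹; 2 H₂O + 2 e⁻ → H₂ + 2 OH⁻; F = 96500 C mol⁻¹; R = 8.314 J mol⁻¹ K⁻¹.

n(Sn) = 1.32 / 118.71 = 0.01112 mol, so n(e⁻) = 2 × 0.01112 = 0.02224 mol.
The cells are in series, so the same 0.02224 mol of electrons passes through the second cell.
2 H₂O + 2 e⁻ → H₂ + 2 OH⁻ — 2 mol e⁻ per mol H₂, so n(H₂) = 0.02224/2 = 0.01112 mol.
V = nRT/P = (0.01112 × 8.314 × 320) / (153 × 10³) = 1.93 × 10⁻⁴ m³ = 0.193 L.

0.193 L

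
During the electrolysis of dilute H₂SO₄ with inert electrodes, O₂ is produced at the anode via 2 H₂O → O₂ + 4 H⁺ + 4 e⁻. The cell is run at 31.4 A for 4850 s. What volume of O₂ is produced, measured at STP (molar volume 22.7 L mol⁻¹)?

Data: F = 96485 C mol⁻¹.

Q = I·t = 31.40 A × 4850.0 s = 152300 C.
n(e⁻) = Q/F = 152300 / 96485 = 1.578 mol.
4 electrons are transferred per O₂ molecule, so n(O₂) = 1.578 / 4 = 0.3946 mol.
V = n × V_m = 0.3946 × 22.7 = 8.96 L.

8.96 L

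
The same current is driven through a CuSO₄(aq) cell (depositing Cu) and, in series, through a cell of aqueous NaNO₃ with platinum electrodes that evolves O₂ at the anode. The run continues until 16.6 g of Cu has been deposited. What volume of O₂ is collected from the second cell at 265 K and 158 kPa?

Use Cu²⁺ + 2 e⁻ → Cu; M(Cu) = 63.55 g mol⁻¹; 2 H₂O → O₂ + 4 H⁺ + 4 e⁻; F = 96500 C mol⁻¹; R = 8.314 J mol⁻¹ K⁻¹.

n(Cu) = 16.6 / 63.55 = 0.2612 mol, so n(e⁻) = 2 × 0.2612 = 0.5224 mol.
The cells are in series, so the same 0.5224 mol of electrons passes through the second cell.
2 H₂O → O₂ + 4 H⁺ + 4 e⁻ — 4 mol e⁻ per mol O₂, so n(O₂) = 0.5224/4 = 0.1306 mol.
V = nRT/P = (0.1306 × 8.314 × 265) / (158 × 10³) = 0.00182 m³ = 1.82 L.

1.82 L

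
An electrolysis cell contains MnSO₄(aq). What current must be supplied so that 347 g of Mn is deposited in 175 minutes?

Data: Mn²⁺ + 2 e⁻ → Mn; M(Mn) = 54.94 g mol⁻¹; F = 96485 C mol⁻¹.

116 A

n(Mn) = 347 / 54.94 = 6.316 mol.
n(e⁻) = 2 × 6.316 = 12.63 mol.
Q = n(e⁻)·F = 12.63 × 96485 = 1219000 C.
I = Q/t = 1219000 / 10500 s = 116 A.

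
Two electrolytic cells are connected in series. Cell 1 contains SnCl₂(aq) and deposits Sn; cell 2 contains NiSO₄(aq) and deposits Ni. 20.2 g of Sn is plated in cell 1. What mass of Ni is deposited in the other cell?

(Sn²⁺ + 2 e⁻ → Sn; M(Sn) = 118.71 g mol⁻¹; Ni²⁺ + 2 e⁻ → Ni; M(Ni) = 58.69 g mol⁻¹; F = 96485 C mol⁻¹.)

9.99 g

n(Sn) = 20.2 / 118.71 = 0.1702 mol.
Since Sn²⁺ + 2 e⁻ → Sn, n(e⁻) passed = 2 × 0.1702 = 0.3403 mol.
Cells in series carry the same charge, so the same 0.3403 mol of electrons passes through cell 2.
Ni²⁺ + 2 e⁻ → Ni, so n(Ni) = 0.3403 / 2 = 0.1702 mol.
m(Ni) = 0.1702 × 58.69 = 9.99 g.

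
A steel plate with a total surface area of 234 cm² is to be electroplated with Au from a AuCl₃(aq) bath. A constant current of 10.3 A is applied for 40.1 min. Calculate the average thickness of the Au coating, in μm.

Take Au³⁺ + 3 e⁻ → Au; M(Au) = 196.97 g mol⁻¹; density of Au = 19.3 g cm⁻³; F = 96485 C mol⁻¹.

37.3 μm

Q = I·t = 10.30 × 2406.0 = 24780 C; n(e⁻) = 0.2568 mol.
n(Au) = n(e⁻)/3 = 0.08562 mol, so m = 0.08562 × 196.97 = 16.86 g.
Volume = m/ρ = 16.86 / 19.3 = 0.8738 cm³.
Thickness = V/A = 0.8738 / 234 = 0.00373 cm = 37.3 μm.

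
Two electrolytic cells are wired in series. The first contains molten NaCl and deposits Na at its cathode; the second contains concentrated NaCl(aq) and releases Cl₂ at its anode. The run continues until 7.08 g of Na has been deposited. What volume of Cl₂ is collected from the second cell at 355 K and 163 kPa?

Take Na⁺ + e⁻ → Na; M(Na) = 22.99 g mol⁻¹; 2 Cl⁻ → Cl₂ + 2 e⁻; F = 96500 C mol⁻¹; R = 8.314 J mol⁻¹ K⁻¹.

n(Na) = 7.08 / 22.99 = 0.3080 mol, so n(e⁻) = 1 × 0.3080 = 0.3080 mol.
The cells are in series, so the same 0.3080 mol of electrons passes through the second cell.
2 Cl⁻ → Cl₂ + 2 e⁻ — 2 mol e⁻ per mol Cl₂, so n(Cl₂) = 0.3080/2 = 0.1540 mol.
V = nRT/P = (0.1540 × 8.314 × 355) / (163 × 10³) = 0.00279 m³ = 2.79 L.

2.79 L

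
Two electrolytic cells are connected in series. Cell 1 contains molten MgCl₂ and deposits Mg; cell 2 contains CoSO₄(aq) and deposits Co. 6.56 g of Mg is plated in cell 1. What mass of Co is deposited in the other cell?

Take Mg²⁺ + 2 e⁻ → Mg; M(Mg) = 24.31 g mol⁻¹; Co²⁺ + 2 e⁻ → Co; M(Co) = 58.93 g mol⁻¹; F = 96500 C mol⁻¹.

15.9 g

n(Mg) = 6.56 / 24.31 = 0.2698 mol.
Since Mg²⁺ + 2 e⁻ → Mg, n(e⁻) passed = 2 × 0.2698 = 0.5397 mol.
Cells in series carry the same charge, so the same 0.5397 mol of electrons passes through cell 2.
Co²⁺ + 2 e⁻ → Co, so n(Co) = 0.5397 / 2 = 0.2698 mol.
m(Co) = 0.2698 × 58.93 = 15.9 g.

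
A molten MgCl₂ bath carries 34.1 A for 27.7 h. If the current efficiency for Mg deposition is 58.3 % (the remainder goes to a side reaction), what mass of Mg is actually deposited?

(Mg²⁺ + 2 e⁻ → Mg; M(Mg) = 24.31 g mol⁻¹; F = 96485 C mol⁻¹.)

250 g

Q = I·t = 34.10 × 99720 = 3400000 C.
n(e⁻) = 3400000/96485 = 35.24 mol; theoretically n(Mg) = 35.24/2 = 17.62 mol, m_theo = 428.4 g.
At 58.3 % efficiency, m_actual = 0.583 × 428.4 = 250 g.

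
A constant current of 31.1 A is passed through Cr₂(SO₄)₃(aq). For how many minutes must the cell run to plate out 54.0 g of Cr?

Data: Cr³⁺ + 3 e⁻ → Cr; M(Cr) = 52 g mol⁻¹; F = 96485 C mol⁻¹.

161 min

n(Cr) = m/M = 54.0 / 52 = 1.038 mol.
Each Cr atom requires 3 electrons, so n(e⁻) = 3 × 1.038 = 3.115 mol.
Q = n(e⁻)·F = 3.115 × 96485 = 300600 C.
t = Q/I = 300600 / 31.10 A = 9665 s = 161 min.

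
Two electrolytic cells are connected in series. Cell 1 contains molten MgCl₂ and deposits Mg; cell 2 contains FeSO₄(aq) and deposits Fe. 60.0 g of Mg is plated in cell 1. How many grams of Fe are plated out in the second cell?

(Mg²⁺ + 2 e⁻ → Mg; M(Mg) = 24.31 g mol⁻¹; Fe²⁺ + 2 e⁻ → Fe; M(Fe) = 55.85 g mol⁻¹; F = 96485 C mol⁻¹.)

138 g

n(Mg) = 60.0 / 24.31 = 2.468 mol.
Since Mg²⁺ + 2 e⁻ → Mg, n(e⁻) passed = 2 × 2.468 = 4.936 mol.
Cells in series carry the same charge, so the same 4.936 mol of electrons passes through cell 2.
Fe²⁺ + 2 e⁻ → Fe, so n(Fe) = 4.936 / 2 = 2.468 mol.
m(Fe) = 2.468 × 55.85 = 138 g.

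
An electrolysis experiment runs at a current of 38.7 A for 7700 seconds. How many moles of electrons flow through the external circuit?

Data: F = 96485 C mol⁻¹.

3.09 mol

Q = I·t = 38.70 A × 7700.0 s = 298000 C.
n(e⁻) = Q/F = 298000 / 96485 = 3.09 mol.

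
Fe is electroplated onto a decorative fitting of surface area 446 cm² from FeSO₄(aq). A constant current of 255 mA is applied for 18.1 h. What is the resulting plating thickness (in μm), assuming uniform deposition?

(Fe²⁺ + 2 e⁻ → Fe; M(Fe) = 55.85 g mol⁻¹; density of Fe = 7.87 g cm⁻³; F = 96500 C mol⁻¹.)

13.7 μm

Q = I·t = 0.2550 × 65160 = 16620 C; n(e⁻) = 0.1722 mol.
n(Fe) = n(e⁻)/2 = 0.08609 mol, so m = 0.08609 × 55.85 = 4.808 g.
Volume = m/ρ = 4.808 / 7.87 = 0.6110 cm³.
Thickness = V/A = 0.6110 / 446 = 0.00137 cm = 13.7 μm.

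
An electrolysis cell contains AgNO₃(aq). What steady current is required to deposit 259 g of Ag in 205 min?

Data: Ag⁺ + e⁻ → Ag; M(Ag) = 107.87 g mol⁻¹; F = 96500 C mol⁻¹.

n(Ag) = 259 / 107.87 = 2.401 mol.
n(e⁻) = 1 × 2.401 = 2.401 mol.
Q = n(e⁻)·F = 2.401 × 96500 = 231700 C.
I = Q/t = 231700 / 12300 s = 18.8 A.

18.8 A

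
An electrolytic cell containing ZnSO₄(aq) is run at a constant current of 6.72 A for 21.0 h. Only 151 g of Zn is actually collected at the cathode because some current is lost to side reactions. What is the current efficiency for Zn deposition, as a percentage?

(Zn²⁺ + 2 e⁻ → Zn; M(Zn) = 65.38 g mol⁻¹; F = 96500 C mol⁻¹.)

Q = I·t = 6.720 × 75600 = 508000 C; n(e⁻) = 508000/96500 = 5.265 mol.
Theoretical n(Zn) = n(e⁻)/2 = 2.632 mol, i.e. m_theo = 2.632 × 65.38 = 172.1 g.
Efficiency = m_actual / m_theo = 151 / 172.1 = 87.7 %.

87.7 %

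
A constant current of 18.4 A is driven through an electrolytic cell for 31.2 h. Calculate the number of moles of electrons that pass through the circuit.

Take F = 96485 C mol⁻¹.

Q = I·t = 18.40 A × 112320 s = 2067000 C.
n(e⁻) = Q/F = 2067000 / 96485 = 21.4 mol.

21.4 mol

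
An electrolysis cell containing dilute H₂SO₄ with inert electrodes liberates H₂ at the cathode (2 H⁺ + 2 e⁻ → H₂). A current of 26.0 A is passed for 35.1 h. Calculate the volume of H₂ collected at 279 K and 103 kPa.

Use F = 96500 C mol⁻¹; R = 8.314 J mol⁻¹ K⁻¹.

383 L

Q = I·t = 26.00 A × 126360 s = 3285000 C.
n(e⁻) = Q/F = 3285000 / 96500 = 34.05 mol.
2 electrons are transferred per H₂ molecule, so n(H₂) = 34.05 / 2 = 17.02 mol.
V = nRT/P = (17.02 × 8.314 × 279) / (103 × 10³ Pa) = 0.383 m³ = 383 L.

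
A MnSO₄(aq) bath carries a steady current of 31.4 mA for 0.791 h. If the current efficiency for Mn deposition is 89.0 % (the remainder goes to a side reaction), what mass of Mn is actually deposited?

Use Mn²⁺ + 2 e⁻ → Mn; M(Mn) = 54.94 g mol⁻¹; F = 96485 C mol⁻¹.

0.0227 g

Q = I·t = 0.03140 × 2847.6 = 89.41 C.
n(e⁻) = 89.41/96485 = 0.0009267 mol; theoretically n(Mn) = 0.0009267/2 = 0.0004634 mol, m_theo = 0.02546 g.
At 89.0 % efficiency, m_actual = 0.890 × 0.02546 = 0.0227 g.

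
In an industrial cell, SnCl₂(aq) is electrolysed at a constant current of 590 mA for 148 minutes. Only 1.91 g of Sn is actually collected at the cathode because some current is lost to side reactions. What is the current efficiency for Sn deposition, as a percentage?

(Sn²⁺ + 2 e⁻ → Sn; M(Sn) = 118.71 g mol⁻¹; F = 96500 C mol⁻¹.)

Q = I·t = 0.5900 × 8880.0 = 5239 C; n(e⁻) = 5239/96500 = 0.05429 mol.
Theoretical n(Sn) = n(e⁻)/2 = 0.02715 mol, i.e. m_theo = 0.02715 × 118.71 = 3.223 g.
Efficiency = m_actual / m_theo = 1.91 / 3.223 = 59.3 %.

59.3 %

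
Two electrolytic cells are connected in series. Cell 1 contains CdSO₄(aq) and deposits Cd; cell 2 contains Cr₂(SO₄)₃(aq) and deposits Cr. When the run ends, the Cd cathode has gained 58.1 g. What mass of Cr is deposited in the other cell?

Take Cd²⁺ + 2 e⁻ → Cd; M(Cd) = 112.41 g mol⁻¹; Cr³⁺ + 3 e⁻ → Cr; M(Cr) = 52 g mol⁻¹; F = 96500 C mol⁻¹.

17.9 g

n(Cd) = 58.1 / 112.41 = 0.5169 mol.
Since Cd²⁺ + 2 e⁻ → Cd, n(e⁻) passed = 2 × 0.5169 = 1.034 mol.
Cells in series carry the same charge, so the same 1.034 mol of electrons passes through cell 2.
Cr³⁺ + 3 e⁻ → Cr, so n(Cr) = 1.034 / 3 = 0.3446 mol.
m(Cr) = 0.3446 × 52 = 17.9 g.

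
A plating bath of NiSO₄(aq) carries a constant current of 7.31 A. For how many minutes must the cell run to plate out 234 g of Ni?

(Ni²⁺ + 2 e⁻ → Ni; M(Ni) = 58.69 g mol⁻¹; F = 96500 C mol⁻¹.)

n(Ni) = m/M = 234 / 58.69 = 3.987 mol.
Each Ni atom requires 2 electrons, so n(e⁻) = 2 × 3.987 = 7.974 mol.
Q = n(e⁻)·F = 7.974 × 96500 = 769500 C.
t = Q/I = 769500 / 7.310 A = 105300 s = 1750 min.

1750 min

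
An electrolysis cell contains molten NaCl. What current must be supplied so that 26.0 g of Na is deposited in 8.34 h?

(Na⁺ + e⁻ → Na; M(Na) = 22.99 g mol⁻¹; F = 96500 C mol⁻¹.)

n(Na) = 26.0 / 22.99 = 1.131 mol.
n(e⁻) = 1 × 1.131 = 1.131 mol.
Q = n(e⁻)·F = 1.131 × 96500 = 109100 C.
I = Q/t = 109100 / 30024 s = 3.63 A.

3.63 A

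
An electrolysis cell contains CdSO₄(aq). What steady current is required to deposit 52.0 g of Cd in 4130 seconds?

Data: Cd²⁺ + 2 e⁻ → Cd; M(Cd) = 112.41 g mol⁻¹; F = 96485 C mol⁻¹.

n(Cd) = 52.0 / 112.41 = 0.4626 mol.
n(e⁻) = 2 × 0.4626 = 0.9252 mol.
Q = n(e⁻)·F = 0.9252 × 96485 = 89270 C.
I = Q/t = 89270 / 4130.0 s = 21.6 A.

21.6 A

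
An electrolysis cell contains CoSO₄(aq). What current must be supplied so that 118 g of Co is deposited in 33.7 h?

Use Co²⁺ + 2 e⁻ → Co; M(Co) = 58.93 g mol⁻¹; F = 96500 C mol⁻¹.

n(Co) = 118 / 58.93 = 2.002 mol.
n(e⁻) = 2 × 2.002 = 4.005 mol.
Q = n(e⁻)·F = 4.005 × 96500 = 386500 C.
I = Q/t = 386500 / 121320 s = 3.19 A.

3.19 A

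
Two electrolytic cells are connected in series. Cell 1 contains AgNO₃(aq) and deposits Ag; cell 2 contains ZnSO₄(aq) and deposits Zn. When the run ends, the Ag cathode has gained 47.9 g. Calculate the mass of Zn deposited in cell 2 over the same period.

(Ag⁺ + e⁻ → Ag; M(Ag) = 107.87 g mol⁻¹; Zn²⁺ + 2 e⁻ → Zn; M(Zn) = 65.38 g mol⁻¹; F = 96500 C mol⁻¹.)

n(Ag) = 47.9 / 107.87 = 0.4441 mol.
Since Ag⁺ + e⁻ → Ag, n(e⁻) passed = 1 × 0.4441 = 0.4441 mol.
Cells in series carry the same charge, so the same 0.4441 mol of electrons passes through cell 2.
Zn²⁺ + 2 e⁻ → Zn, so n(Zn) = 0.4441 / 2 = 0.2220 mol.
m(Zn) = 0.2220 × 65.38 = 14.5 g.

14.5 g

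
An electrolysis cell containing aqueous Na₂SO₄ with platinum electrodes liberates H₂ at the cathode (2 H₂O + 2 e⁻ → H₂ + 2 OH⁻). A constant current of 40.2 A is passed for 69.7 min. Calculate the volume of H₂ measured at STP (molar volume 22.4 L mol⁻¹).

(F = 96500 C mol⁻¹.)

Q = I·t = 40.20 A × 4182.0 s = 168100 C.
n(e⁻) = Q/F = 168100 / 96500 = 1.742 mol.
2 electrons are transferred per H₂ molecule, so n(H₂) = 1.742 / 2 = 0.8711 mol.
V = n × V_m = 0.8711 × 22.4 = 19.5 L.

19.5 L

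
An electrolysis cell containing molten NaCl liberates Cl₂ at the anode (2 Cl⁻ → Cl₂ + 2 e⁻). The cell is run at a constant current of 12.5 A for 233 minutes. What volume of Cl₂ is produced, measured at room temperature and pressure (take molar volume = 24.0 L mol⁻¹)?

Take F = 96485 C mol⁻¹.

Q = I·t = 12.50 A × 13980 s = 174800 C.
n(e⁻) = Q/F = 174800 / 96485 = 1.811 mol.
2 electrons are transferred per Cl₂ molecule, so n(Cl₂) = 1.811 / 2 = 0.9056 mol.
V = n × V_m = 0.9056 × 24.0 = 21.7 L.

21.7 L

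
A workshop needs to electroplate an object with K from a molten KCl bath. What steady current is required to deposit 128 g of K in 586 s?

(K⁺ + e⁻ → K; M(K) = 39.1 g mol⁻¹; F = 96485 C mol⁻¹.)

n(K) = 128 / 39.1 = 3.274 mol.
n(e⁻) = 1 × 3.274 = 3.274 mol.
Q = n(e⁻)·F = 3.274 × 96485 = 315900 C.
I = Q/t = 315900 / 586.00 s = 539 A.

539 A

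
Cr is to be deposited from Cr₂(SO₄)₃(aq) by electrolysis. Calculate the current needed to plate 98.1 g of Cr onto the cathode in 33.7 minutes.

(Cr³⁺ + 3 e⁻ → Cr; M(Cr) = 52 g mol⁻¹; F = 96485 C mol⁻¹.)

270 A

n(Cr) = 98.1 / 52 = 1.887 mol.
n(e⁻) = 3 × 1.887 = 5.660 mol.
Q = n(e⁻)·F = 5.660 × 96485 = 546100 C.
I = Q/t = 546100 / 2022.0 s = 270 A.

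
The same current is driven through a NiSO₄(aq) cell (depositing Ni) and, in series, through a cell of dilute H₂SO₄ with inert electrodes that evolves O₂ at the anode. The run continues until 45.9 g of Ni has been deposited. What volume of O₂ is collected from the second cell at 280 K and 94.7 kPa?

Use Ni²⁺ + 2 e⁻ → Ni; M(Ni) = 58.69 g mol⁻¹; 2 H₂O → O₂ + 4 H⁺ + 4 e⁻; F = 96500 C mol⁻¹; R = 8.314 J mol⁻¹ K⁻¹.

n(Ni) = 45.9 / 58.69 = 0.7821 mol, so n(e⁻) = 2 × 0.7821 = 1.564 mol.
The cells are in series, so the same 1.564 mol of electrons passes through the second cell.
2 H₂O → O₂ + 4 H⁺ + 4 e⁻ — 4 mol e⁻ per mol O₂, so n(O₂) = 1.564/4 = 0.3910 mol.
V = nRT/P = (0.3910 × 8.314 × 280) / (94.7 × 10³) = 0.00961 m³ = 9.61 L.

9.61 L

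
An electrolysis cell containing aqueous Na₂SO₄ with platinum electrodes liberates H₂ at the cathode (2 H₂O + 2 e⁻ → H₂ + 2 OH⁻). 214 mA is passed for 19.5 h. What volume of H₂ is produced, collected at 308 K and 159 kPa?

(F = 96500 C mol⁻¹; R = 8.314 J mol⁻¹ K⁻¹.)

Q = I·t = 0.2140 A × 70200 s = 15020 C.
n(e⁻) = Q/F = 15020 / 96500 = 0.1557 mol.
2 electrons are transferred per H₂ molecule, so n(H₂) = 0.1557 / 2 = 0.07784 mol.
V = nRT/P = (0.07784 × 8.314 × 308) / (159 × 10³ Pa) = 0.00125 m³ = 1.25 L.

1.25 L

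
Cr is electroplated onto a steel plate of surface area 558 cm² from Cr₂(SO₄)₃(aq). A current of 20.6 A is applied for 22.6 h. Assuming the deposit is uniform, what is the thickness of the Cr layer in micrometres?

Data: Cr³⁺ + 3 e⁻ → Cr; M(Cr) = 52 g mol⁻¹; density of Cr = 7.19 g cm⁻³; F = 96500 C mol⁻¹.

Q = I·t = 20.60 × 81360 = 1676000 C; n(e⁻) = 17.37 mol.
n(Cr) = n(e⁻)/3 = 5.789 mol, so m = 5.789 × 52 = 301.0 g.
Volume = m/ρ = 301.0 / 7.19 = 41.87 cm³.
Thickness = V/A = 41.87 / 558 = 0.0750 cm = 750 μm.

750 μm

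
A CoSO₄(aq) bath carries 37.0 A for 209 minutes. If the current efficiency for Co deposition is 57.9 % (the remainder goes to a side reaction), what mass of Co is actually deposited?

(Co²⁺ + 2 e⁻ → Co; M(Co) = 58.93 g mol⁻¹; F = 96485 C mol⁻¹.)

82.0 g

Q = I·t = 37.00 × 12540 = 464000 C.
n(e⁻) = 464000/96485 = 4.809 mol; theoretically n(Co) = 4.809/2 = 2.404 mol, m_theo = 141.7 g.
At 57.9 % efficiency, m_actual = 0.579 × 141.7 = 82.0 g.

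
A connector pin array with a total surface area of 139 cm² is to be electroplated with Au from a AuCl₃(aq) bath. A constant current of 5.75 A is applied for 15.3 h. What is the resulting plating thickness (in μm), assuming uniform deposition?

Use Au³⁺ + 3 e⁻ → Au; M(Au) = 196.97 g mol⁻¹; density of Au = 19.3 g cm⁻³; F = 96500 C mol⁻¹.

803 μm

Q = I·t = 5.750 × 55080 = 316700 C; n(e⁻) = 3.282 mol.
n(Au) = n(e⁻)/3 = 1.094 mol, so m = 1.094 × 196.97 = 215.5 g.
Volume = m/ρ = 215.5 / 19.3 = 11.16 cm³.
Thickness = V/A = 11.16 / 139 = 0.0803 cm = 803 μm.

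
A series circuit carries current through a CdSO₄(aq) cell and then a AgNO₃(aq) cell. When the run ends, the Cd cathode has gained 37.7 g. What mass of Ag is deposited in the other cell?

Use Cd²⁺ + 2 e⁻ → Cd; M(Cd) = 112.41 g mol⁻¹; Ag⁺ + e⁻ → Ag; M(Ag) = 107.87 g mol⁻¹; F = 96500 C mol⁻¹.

n(Cd) = 37.7 / 112.41 = 0.3354 mol.
Since Cd²⁺ + 2 e⁻ → Cd, n(e⁻) passed = 2 × 0.3354 = 0.6708 mol.
Cells in series carry the same charge, so the same 0.6708 mol of electrons passes through cell 2.
Ag⁺ + e⁻ → Ag, so n(Ag) = 0.6708 / 1 = 0.6708 mol.
m(Ag) = 0.6708 × 107.87 = 72.4 g.

72.4 g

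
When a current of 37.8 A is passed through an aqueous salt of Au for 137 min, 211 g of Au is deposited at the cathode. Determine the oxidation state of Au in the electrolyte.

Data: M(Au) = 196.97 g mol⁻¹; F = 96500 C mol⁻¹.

Q = I·t = 37.80 A × 8220.0 s = 310700 C, so n(e⁻) = 310700/96500 = 3.220 mol.
n(Au) deposited = 211 / 196.97 = 1.071 mol.
Electrons per atom = n(e⁻)/n(Au) = 3.220 / 1.071 = 3.01 ≈ 3, so the ion is Au³⁺.

+3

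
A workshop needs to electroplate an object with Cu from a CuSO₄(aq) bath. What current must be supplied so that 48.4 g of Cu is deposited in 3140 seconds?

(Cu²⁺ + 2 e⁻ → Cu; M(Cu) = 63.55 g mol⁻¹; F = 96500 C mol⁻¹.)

46.8 A

n(Cu) = 48.4 / 63.55 = 0.7616 mol.
n(e⁻) = 2 × 0.7616 = 1.523 mol.
Q = n(e⁻)·F = 1.523 × 96500 = 147000 C.
I = Q/t = 147000 / 3140.0 s = 46.8 A.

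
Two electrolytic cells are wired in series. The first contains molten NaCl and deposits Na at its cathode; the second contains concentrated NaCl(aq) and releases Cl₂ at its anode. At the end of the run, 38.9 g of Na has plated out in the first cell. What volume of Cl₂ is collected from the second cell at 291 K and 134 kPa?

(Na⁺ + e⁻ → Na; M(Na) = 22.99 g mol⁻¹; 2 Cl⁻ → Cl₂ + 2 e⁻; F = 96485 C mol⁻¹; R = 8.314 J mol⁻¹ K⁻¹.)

15.3 L

n(Na) = 38.9 / 22.99 = 1.692 mol, so n(e⁻) = 1 × 1.692 = 1.692 mol.
The cells are in series, so the same 1.692 mol of electrons passes through the second cell.
2 Cl⁻ → Cl₂ + 2 e⁻ — 2 mol e⁻ per mol Cl₂, so n(Cl₂) = 1.692/2 = 0.8460 mol.
V = nRT/P = (0.8460 × 8.314 × 291) / (134 × 10³) = 0.0153 m³ = 15.3 L.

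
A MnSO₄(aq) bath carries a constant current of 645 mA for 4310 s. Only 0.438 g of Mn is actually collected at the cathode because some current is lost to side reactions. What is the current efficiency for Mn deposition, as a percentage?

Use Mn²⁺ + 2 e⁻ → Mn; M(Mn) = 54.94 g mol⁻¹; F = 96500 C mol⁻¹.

55.3 %

Q = I·t = 0.6450 × 4310.0 = 2780 C; n(e⁻) = 2780/96500 = 0.02881 mol.
Theoretical n(Mn) = n(e⁻)/2 = 0.01440 mol, i.e. m_theo = 0.01440 × 54.94 = 0.7913 g.
Efficiency = m_actual / m_theo = 0.438 / 0.7913 = 55.3 %.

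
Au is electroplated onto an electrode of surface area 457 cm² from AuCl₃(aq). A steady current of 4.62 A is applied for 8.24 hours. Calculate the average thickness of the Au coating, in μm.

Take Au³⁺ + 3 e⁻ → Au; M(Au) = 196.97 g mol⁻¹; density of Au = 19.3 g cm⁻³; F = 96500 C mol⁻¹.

Q = I·t = 4.620 × 29664 = 137000 C; n(e⁻) = 1.420 mol.
n(Au) = n(e⁻)/3 = 0.4734 mol, so m = 0.4734 × 196.97 = 93.24 g.
Volume = m/ρ = 93.24 / 19.3 = 4.831 cm³.
Thickness = V/A = 4.831 / 457 = 0.0106 cm = 106 μm.

106 μm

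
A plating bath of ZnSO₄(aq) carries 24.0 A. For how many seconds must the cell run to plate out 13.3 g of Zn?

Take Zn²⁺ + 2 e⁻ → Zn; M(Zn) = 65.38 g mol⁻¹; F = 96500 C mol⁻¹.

1640 s

n(Zn) = m/M = 13.3 / 65.38 = 0.2034 mol.
Each Zn atom requires 2 electrons, so n(e⁻) = 2 × 0.2034 = 0.4069 mol.
Q = n(e⁻)·F = 0.4069 × 96500 = 39260 C.
t = Q/I = 39260 / 24.00 A = 1636 s.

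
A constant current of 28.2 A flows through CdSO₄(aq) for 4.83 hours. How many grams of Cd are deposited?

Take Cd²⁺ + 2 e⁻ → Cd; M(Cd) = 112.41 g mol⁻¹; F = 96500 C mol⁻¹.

286 g

Q = I·t = 28.20 A × 17388 s = 490300 C.
n(e⁻) = Q/F = 490300 / 96500 = 5.081 mol.
Cd²⁺ + 2 e⁻ → Cd, so n(Cd) = n(e⁻)/2 = 2.541 mol.
m = n·M = 2.541 × 112.41 = 286 g.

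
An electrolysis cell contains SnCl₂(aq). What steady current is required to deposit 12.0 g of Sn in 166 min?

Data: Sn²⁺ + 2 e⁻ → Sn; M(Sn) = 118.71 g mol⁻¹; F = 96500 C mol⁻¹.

1.96 A

n(Sn) = 12.0 / 118.71 = 0.1011 mol.
n(e⁻) = 2 × 0.1011 = 0.2022 mol.
Q = n(e⁻)·F = 0.2022 × 96500 = 19510 C.
I = Q/t = 19510 / 9960.0 s = 1.96 A.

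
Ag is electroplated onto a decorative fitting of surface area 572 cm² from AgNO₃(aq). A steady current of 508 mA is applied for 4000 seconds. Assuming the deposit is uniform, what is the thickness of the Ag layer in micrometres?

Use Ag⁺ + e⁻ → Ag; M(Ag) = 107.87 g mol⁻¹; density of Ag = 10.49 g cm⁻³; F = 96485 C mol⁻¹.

3.79 μm

Q = I·t = 0.5080 × 4000.0 = 2032 C; n(e⁻) = 0.02106 mol.
n(Ag) = n(e⁻)/1 = 0.02106 mol, so m = 0.02106 × 107.87 = 2.272 g.
Volume = m/ρ = 2.272 / 10.49 = 0.2166 cm³.
Thickness = V/A = 0.2166 / 572 = 3.79 × 10⁻⁴ cm = 3.79 μm.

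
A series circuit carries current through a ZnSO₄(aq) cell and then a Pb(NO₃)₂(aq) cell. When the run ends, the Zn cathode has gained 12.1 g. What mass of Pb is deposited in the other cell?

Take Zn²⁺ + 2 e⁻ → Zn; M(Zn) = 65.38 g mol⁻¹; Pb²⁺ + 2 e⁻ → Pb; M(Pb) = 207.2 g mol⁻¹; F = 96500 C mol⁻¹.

38.3 g

n(Zn) = 12.1 / 65.38 = 0.1851 mol.
Since Zn²⁺ + 2 e⁻ → Zn, n(e⁻) passed = 2 × 0.1851 = 0.3701 mol.
Cells in series carry the same charge, so the same 0.3701 mol of electrons passes through cell 2.
Pb²⁺ + 2 e⁻ → Pb, so n(Pb) = 0.3701 / 2 = 0.1851 mol.
m(Pb) = 0.1851 × 207.2 = 38.3 g.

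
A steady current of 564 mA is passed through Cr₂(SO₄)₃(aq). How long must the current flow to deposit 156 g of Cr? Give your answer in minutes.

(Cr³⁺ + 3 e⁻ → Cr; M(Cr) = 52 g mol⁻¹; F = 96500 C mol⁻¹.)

n(Cr) = m/M = 156 / 52 = 3.000 mol.
Each Cr atom requires 3 electrons, so n(e⁻) = 3 × 3.000 = 9.000 mol.
Q = n(e⁻)·F = 9.000 × 96500 = 868500 C.
t = Q/I = 868500 / 0.5640 A = 1540000 s = 25700 min.

25700 min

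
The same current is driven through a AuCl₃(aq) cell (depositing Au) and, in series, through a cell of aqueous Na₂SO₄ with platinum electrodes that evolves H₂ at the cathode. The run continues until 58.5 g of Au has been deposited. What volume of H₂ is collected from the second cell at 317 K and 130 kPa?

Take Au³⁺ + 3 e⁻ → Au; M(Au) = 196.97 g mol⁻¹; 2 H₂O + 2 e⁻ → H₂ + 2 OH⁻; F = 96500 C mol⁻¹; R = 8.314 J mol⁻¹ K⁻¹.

n(Au) = 58.5 / 196.97 = 0.2970 mol, so n(e⁻) = 3 × 0.2970 = 0.8910 mol.
The cells are in series, so the same 0.8910 mol of electrons passes through the second cell.
2 H₂O + 2 e⁻ → H₂ + 2 OH⁻ — 2 mol e⁻ per mol H₂, so n(H₂) = 0.8910/2 = 0.4455 mol.
V = nRT/P = (0.4455 × 8.314 × 317) / (130 × 10³) = 0.00903 m³ = 9.03 L.

9.03 L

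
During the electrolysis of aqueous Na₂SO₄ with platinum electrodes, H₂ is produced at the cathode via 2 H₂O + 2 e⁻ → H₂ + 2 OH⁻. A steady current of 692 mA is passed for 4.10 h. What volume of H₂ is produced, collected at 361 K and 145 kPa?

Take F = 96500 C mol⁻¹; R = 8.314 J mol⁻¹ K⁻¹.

1.10 L

Q = I·t = 0.6920 A × 14760 s = 10210 C.
n(e⁻) = Q/F = 10210 / 96500 = 0.1058 mol.
2 electrons are transferred per H₂ molecule, so n(H₂) = 0.1058 / 2 = 0.05292 mol.
V = nRT/P = (0.05292 × 8.314 × 361) / (145 × 10³ Pa) = 0.00110 m³ = 1.10 L.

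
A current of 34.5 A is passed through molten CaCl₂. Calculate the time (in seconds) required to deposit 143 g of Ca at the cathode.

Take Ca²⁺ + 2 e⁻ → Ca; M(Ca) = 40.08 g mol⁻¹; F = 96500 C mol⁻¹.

n(Ca) = m/M = 143 / 40.08 = 3.568 mol.
Each Ca atom requires 2 electrons, so n(e⁻) = 2 × 3.568 = 7.136 mol.
Q = n(e⁻)·F = 7.136 × 96500 = 688600 C.
t = Q/I = 688600 / 34.50 A = 19960 s.

20000 s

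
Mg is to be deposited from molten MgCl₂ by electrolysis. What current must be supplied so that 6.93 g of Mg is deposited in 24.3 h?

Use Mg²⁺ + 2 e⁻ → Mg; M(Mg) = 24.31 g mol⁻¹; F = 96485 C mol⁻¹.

0.629 A

n(Mg) = 6.93 / 24.31 = 0.2851 mol.
n(e⁻) = 2 × 0.2851 = 0.5701 mol.
Q = n(e⁻)·F = 0.5701 × 96485 = 55010 C.
I = Q/t = 55010 / 87480 s = 0.629 A.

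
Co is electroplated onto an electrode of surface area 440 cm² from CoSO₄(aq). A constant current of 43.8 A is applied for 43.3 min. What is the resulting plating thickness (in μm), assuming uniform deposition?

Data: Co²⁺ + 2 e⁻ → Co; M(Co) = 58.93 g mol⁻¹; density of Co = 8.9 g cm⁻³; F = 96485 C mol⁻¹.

88.7 μm

Q = I·t = 43.80 × 2598.0 = 113800 C; n(e⁻) = 1.179 mol.
n(Co) = n(e⁻)/2 = 0.5897 mol, so m = 0.5897 × 58.93 = 34.75 g.
Volume = m/ρ = 34.75 / 8.9 = 3.905 cm³.
Thickness = V/A = 3.905 / 440 = 0.00887 cm = 88.7 μm.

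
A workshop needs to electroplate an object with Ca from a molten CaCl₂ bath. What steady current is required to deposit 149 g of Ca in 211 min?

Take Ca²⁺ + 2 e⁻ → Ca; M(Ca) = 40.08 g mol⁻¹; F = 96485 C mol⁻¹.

n(Ca) = 149 / 40.08 = 3.718 mol.
n(e⁻) = 2 × 3.718 = 7.435 mol.
Q = n(e⁻)·F = 7.435 × 96485 = 717400 C.
I = Q/t = 717400 / 12660 s = 56.7 A.

56.7 A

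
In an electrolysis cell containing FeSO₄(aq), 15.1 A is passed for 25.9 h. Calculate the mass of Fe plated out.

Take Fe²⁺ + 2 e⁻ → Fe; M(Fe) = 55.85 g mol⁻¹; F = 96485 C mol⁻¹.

Q = I·t = 15.10 A × 93240 s = 1408000 C.
n(e⁻) = Q/F = 1408000 / 96485 = 14.59 mol.
Fe²⁺ + 2 e⁻ → Fe, so n(Fe) = n(e⁻)/2 = 7.296 mol.
m = n·M = 7.296 × 55.85 = 407 g.

407 g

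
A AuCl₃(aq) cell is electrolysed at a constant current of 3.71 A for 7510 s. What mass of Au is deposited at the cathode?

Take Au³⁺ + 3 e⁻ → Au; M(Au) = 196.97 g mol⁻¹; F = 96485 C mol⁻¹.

19.0 g

Q = I·t = 3.710 A × 7510.0 s = 27860 C.
n(e⁻) = Q/F = 27860 / 96485 = 0.2888 mol.
Au³⁺ + 3 e⁻ → Au, so n(Au) = n(e⁻)/3 = 0.09626 mol.
m = n·M = 0.09626 × 196.97 = 19.0 g.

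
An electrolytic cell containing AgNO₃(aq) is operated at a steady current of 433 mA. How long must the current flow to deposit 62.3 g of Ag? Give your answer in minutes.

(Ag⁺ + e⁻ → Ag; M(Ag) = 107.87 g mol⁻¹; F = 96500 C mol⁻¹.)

n(Ag) = m/M = 62.3 / 107.87 = 0.5775 mol.
Each Ag atom requires 1 electron, so n(e⁻) = 1 × 0.5775 = 0.5775 mol.
Q = n(e⁻)·F = 0.5775 × 96500 = 55730 C.
t = Q/I = 55730 / 0.4330 A = 128700 s = 2150 min.

2150 min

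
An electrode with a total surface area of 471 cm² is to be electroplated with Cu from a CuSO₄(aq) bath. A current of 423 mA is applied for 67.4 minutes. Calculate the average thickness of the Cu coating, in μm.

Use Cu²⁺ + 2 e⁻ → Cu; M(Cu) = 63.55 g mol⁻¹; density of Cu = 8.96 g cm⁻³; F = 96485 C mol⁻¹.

1.33 μm

Q = I·t = 0.4230 × 4044.0 = 1711 C; n(e⁻) = 0.01773 mol.
n(Cu) = n(e⁻)/2 = 0.008865 mol, so m = 0.008865 × 63.55 = 0.5633 g.
Volume = m/ρ = 0.5633 / 8.96 = 0.06287 cm³.
Thickness = V/A = 0.06287 / 471 = 1.33 × 10⁻⁴ cm = 1.33 μm.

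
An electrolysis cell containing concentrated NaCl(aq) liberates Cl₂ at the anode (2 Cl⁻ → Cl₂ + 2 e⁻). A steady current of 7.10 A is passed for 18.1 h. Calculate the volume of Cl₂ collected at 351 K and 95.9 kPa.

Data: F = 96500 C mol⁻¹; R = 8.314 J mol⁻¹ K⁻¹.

72.9 L

Q = I·t = 7.100 A × 65160 s = 462600 C.
n(e⁻) = Q/F = 462600 / 96500 = 4.794 mol.
2 electrons are transferred per Cl₂ molecule, so n(Cl₂) = 4.794 / 2 = 2.397 mol.
V = nRT/P = (2.397 × 8.314 × 351) / (95.9 × 10³ Pa) = 0.0729 m³ = 72.9 L.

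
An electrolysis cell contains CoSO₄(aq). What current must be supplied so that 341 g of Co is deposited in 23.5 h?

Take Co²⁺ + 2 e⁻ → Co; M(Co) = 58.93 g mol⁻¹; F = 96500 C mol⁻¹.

13.2 A

n(Co) = 341 / 58.93 = 5.787 mol.
n(e⁻) = 2 × 5.787 = 11.57 mol.
Q = n(e⁻)·F = 11.57 × 96500 = 1117000 C.
I = Q/t = 1117000 / 84600 s = 13.2 A.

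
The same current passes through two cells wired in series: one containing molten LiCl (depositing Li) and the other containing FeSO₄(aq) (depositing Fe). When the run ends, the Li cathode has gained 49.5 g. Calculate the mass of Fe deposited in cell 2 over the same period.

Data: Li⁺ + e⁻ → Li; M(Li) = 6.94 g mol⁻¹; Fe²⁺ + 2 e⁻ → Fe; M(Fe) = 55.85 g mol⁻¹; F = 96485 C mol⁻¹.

n(Li) = 49.5 / 6.94 = 7.133 mol.
Since Li⁺ + e⁻ → Li, n(e⁻) passed = 1 × 7.133 = 7.133 mol.
Cells in series carry the same charge, so the same 7.133 mol of electrons passes through cell 2.
Fe²⁺ + 2 e⁻ → Fe, so n(Fe) = 7.133 / 2 = 3.566 mol.
m(Fe) = 3.566 × 55.85 = 199 g.

199 g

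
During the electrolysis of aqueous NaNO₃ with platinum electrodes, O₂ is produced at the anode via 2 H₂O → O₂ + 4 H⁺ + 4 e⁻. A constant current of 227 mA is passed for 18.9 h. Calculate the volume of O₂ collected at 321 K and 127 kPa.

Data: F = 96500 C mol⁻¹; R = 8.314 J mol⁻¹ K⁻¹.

0.841 L

Q = I·t = 0.2270 A × 68040 s = 15450 C.
n(e⁻) = Q/F = 15450 / 96500 = 0.1601 mol.
4 electrons are transferred per O₂ molecule, so n(O₂) = 0.1601 / 4 = 0.04001 mol.
V = nRT/P = (0.04001 × 8.314 × 321) / (127 × 10³ Pa) = 8.41 × 10⁻⁴ m³ = 0.841 L.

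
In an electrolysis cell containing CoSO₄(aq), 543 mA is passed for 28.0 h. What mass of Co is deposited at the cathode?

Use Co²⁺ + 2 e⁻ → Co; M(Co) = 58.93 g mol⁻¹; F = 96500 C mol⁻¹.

Q = I·t = 0.5430 A × 100800 s = 54730 C.
n(e⁻) = Q/F = 54730 / 96500 = 0.5672 mol.
Co²⁺ + 2 e⁻ → Co, so n(Co) = n(e⁻)/2 = 0.2836 mol.
m = n·M = 0.2836 × 58.93 = 16.7 g.

16.7 g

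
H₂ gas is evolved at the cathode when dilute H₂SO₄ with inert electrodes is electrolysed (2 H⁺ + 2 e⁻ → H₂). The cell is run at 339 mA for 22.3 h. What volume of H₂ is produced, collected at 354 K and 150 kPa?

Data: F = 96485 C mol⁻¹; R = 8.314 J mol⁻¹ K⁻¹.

Q = I·t = 0.3390 A × 80280 s = 27210 C.
n(e⁻) = Q/F = 27210 / 96485 = 0.2821 mol.
2 electrons are transferred per H₂ molecule, so n(H₂) = 0.2821 / 2 = 0.1410 mol.
V = nRT/P = (0.1410 × 8.314 × 354) / (150 × 10³ Pa) = 0.00277 m³ = 2.77 L.

2.77 L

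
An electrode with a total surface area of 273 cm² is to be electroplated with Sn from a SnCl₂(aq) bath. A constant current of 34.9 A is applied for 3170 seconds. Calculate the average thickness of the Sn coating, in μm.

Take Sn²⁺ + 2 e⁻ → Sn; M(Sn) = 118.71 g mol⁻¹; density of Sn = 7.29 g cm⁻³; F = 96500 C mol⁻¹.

Q = I·t = 34.90 × 3170.0 = 110600 C; n(e⁻) = 1.146 mol.
n(Sn) = n(e⁻)/2 = 0.5732 mol, so m = 0.5732 × 118.71 = 68.05 g.
Volume = m/ρ = 68.05 / 7.29 = 9.334 cm³.
Thickness = V/A = 9.334 / 273 = 0.0342 cm = 342 μm.

342 μm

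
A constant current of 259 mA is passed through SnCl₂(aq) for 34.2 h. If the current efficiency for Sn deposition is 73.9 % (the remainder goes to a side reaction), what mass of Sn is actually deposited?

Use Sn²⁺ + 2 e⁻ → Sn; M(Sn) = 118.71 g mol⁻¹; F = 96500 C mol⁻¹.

14.5 g

Q = I·t = 0.2590 × 123120 = 31890 C.
n(e⁻) = 31890/96500 = 0.3304 mol; theoretically n(Sn) = 0.3304/2 = 0.1652 mol, m_theo = 19.61 g.
At 73.9 % efficiency, m_actual = 0.739 × 19.61 = 14.5 g.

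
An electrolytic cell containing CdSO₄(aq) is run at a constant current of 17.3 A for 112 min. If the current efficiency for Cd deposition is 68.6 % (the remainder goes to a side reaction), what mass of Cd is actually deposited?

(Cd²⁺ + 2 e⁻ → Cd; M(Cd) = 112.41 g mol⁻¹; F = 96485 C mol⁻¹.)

46.5 g

Q = I·t = 17.30 × 6720.0 = 116300 C.
n(e⁻) = 116300/96485 = 1.205 mol; theoretically n(Cd) = 1.205/2 = 0.6025 mol, m_theo = 67.72 g.
At 68.6 % efficiency, m_actual = 0.686 × 67.72 = 46.5 g.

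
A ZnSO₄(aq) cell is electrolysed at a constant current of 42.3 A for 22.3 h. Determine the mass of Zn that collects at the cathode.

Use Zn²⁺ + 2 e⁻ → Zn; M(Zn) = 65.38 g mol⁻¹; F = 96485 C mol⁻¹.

1150 g

Q = I·t = 42.30 A × 80280 s = 3396000 C.
n(e⁻) = Q/F = 3396000 / 96485 = 35.20 mol.
Zn²⁺ + 2 e⁻ → Zn, so n(Zn) = n(e⁻)/2 = 17.60 mol.
m = n·M = 17.60 × 65.38 = 1150 g.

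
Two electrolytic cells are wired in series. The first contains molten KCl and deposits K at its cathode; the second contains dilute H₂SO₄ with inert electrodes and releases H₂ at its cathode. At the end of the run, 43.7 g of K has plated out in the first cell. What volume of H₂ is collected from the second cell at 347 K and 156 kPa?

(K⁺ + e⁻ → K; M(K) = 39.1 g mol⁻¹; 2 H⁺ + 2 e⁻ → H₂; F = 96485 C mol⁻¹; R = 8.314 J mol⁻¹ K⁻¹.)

n(K) = 43.7 / 39.1 = 1.118 mol, so n(e⁻) = 1 × 1.118 = 1.118 mol.
The cells are in series, so the same 1.118 mol of electrons passes through the second cell.
2 H⁺ + 2 e⁻ → H₂ — 2 mol e⁻ per mol H₂, so n(H₂) = 1.118/2 = 0.5588 mol.
V = nRT/P = (0.5588 × 8.314 × 347) / (156 × 10³) = 0.0103 m³ = 10.3 L.

10.3 L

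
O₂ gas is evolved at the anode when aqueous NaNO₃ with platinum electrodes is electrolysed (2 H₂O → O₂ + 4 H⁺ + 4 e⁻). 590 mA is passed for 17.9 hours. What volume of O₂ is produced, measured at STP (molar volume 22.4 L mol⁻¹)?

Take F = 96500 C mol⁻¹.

Q = I·t = 0.5900 A × 64440 s = 38020 C.
n(e⁻) = Q/F = 38020 / 96500 = 0.3940 mol.
4 electrons are transferred per O₂ molecule, so n(O₂) = 0.3940 / 4 = 0.09850 mol.
V = n × V_m = 0.09850 × 22.4 = 2.21 L.

2.21 L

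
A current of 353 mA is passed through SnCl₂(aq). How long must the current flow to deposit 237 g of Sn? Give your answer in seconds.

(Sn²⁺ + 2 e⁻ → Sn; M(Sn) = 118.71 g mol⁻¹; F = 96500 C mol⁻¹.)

1.09 × 10⁶ s

n(Sn) = m/M = 237 / 118.71 = 1.996 mol.
Each Sn atom requires 2 electrons, so n(e⁻) = 2 × 1.996 = 3.993 mol.
Q = n(e⁻)·F = 3.993 × 96500 = 385300 C.
t = Q/I = 385300 / 0.3530 A = 1092000 s.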